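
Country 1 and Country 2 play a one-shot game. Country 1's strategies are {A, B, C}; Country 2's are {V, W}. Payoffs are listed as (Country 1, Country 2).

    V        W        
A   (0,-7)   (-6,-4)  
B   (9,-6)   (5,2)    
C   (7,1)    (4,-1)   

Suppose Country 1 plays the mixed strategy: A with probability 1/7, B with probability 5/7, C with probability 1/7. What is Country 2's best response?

W

Country 2's best reply maximizes expected payoff against the mix.
V: (1/7)·(-7) + (5/7)·(-6) + (1/7)·1 = -36/7
W: (1/7)·(-4) + (5/7)·2 + (1/7)·(-1) = 5/7
Highest expected payoff is 5/7, from W.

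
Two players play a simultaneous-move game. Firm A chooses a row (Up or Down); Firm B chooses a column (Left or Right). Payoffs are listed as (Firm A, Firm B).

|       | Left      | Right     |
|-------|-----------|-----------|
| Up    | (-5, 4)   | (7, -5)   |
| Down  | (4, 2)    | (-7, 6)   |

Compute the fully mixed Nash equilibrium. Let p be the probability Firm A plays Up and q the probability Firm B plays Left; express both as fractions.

p = 4/13, q = 14/23

In a mixed NE each player is indifferent between their pure strategies, so the opponent's mix sets the indifference.
Firm B indifferent between Left and Right: p·4 + (1−p)·2 = p·(-5) + (1−p)·6 ⟹ 2 + 2p = 6 + (-11)p ⟹ p = 4/13.
Firm A indifferent between Up and Down: q·(-5) + (1−q)·7 = q·4 + (1−q)·(-7) ⟹ 7 + (-12)q = (-7) + 11q ⟹ q = 14/23.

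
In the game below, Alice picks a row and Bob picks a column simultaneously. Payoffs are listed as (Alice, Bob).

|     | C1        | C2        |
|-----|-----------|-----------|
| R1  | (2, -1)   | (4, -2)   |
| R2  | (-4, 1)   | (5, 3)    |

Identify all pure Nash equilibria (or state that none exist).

(R1, C1) and (R2, C2)

A profile is a Nash equilibrium when each player is best-responding to the other.
Alice's best responses — vs C1: R1 (payoff 2); vs C2: R2 (payoff 5).
Bob's best responses — vs R1: C1 (payoff -1); vs R2: C2 (payoff 3).
Mutual best responses occur at (R1, C1) and (R2, C2); at each, neither player gains by switching.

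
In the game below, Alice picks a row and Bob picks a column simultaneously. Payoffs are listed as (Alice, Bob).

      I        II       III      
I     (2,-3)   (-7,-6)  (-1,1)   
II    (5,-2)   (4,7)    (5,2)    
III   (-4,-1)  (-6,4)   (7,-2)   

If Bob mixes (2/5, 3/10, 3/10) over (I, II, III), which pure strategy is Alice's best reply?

Alice's best reply maximizes expected payoff against the mix.
I: (2/5)·2 + (3/10)·(-7) + (3/10)·(-1) = -8/5
II: (2/5)·5 + (3/10)·4 + (3/10)·5 = 47/10
III: (2/5)·(-4) + (3/10)·(-6) + (3/10)·7 = -13/10
Highest expected payoff is 47/10, from II.

II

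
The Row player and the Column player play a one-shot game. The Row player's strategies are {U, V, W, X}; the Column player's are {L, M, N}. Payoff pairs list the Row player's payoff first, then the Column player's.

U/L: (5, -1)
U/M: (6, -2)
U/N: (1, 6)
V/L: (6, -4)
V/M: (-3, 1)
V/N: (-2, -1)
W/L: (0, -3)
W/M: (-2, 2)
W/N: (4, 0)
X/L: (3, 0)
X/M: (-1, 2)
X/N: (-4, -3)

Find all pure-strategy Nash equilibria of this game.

Find each player's best response to every opponent strategy; NE are the intersections.
The Row player's best responses — vs L: V (payoff 6); vs M: U (payoff 6); vs N: W (payoff 4).
The Column player's best responses — vs U: N (payoff 6); vs V: M (payoff 1); vs W: M (payoff 2); vs X: M (payoff 2).
No cell has both players best-responding. For instance, the Row player's best reply to N is W, but against W the Column player prefers M over N.

There is no pure-strategy Nash equilibrium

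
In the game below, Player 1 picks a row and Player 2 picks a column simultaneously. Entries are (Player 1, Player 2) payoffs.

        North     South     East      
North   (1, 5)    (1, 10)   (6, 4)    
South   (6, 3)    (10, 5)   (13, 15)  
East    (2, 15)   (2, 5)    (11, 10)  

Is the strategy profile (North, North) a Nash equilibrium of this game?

Holding Player 2 at North: Player 1 gets 1 from North but could get 6 by switching to South. Player 1 has a profitable deviation.

No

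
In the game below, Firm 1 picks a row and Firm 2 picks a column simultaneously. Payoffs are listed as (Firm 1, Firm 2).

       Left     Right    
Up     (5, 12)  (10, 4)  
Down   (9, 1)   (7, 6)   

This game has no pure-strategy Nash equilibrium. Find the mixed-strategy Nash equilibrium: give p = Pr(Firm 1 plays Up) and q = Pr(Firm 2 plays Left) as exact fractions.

In a mixed NE each player is indifferent between their pure strategies, so the opponent's mix sets the indifference.
Firm 2 indifferent between Left and Right: p·12 + (1−p)·1 = p·4 + (1−p)·6 ⟹ 1 + 11p = 6 + (-2)p ⟹ p = 5/13.
Firm 1 indifferent between Up and Down: q·5 + (1−q)·10 = q·9 + (1−q)·7 ⟹ 10 + (-5)q = 7 + 2q ⟹ q = 3/7.

p = 5/13, q = 3/7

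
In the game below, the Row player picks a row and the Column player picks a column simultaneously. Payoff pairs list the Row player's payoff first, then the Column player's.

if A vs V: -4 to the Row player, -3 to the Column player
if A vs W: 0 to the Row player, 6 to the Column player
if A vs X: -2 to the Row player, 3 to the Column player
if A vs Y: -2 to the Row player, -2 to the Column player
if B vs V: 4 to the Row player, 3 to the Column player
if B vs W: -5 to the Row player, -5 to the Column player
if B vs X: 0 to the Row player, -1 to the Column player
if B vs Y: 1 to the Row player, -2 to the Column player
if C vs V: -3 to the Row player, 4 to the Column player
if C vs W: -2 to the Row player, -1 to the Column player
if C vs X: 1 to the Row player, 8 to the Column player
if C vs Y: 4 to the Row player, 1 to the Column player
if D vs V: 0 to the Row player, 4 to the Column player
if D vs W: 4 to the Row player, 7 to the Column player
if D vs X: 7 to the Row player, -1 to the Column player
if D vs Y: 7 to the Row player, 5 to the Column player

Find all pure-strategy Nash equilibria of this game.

(B, V) and (D, W)

Find each player's best response to every opponent strategy; NE are the intersections.
The Row player's best responses — vs V: B (payoff 4); vs W: D (payoff 4); vs X: D (payoff 7); vs Y: D (payoff 7).
The Column player's best responses — vs A: W (payoff 6); vs B: V (payoff 3); vs C: X (payoff 8); vs D: W (payoff 7).
Mutual best responses occur at (B, V) and (D, W); at each, neither player gains by switching.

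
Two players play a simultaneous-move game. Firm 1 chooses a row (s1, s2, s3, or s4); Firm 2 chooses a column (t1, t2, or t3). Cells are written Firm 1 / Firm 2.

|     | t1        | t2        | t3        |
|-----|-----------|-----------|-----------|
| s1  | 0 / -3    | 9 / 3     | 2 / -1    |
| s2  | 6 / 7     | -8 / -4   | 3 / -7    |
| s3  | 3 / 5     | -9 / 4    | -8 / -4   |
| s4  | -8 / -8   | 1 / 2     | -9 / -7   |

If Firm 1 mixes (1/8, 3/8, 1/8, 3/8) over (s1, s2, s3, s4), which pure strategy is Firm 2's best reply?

Firm 2's best reply maximizes expected payoff against the mix.
t1: (1/8)·(-3) + (3/8)·7 + (1/8)·5 + (3/8)·(-8) = -1/8
t2: (1/8)·3 + (3/8)·(-4) + (1/8)·4 + (3/8)·2 = 1/8
t3: (1/8)·(-1) + (3/8)·(-7) + (1/8)·(-4) + (3/8)·(-7) = -47/8
Highest expected payoff is 1/8, from t2.

t2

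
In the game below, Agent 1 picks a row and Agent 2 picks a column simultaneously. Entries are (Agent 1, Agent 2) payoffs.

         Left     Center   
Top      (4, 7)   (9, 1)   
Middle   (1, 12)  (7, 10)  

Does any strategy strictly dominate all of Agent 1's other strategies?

A strategy is strictly dominant if it gives Agent 1 a strictly higher payoff than every other strategy, against every choice by the opponent.
Top strictly dominates: vs Left: 4 > 1; vs Center: 9 > 7.

Top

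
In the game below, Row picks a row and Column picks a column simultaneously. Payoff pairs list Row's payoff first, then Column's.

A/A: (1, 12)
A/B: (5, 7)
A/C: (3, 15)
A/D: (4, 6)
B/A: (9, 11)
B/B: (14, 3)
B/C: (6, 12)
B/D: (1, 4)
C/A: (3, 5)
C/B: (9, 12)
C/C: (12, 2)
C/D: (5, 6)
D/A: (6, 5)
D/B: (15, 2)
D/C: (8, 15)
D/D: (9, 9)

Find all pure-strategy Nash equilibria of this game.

Find each player's best response to every opponent strategy; NE are the intersections.
Row's best responses — vs A: B (payoff 9); vs B: D (payoff 15); vs C: C (payoff 12); vs D: D (payoff 9).
Column's best responses — vs A: C (payoff 15); vs B: C (payoff 12); vs C: B (payoff 12); vs D: C (payoff 15).
No cell has both players best-responding. For instance, Row's best reply to A is B, but against B Column prefers C over A.

No pure-strategy Nash equilibrium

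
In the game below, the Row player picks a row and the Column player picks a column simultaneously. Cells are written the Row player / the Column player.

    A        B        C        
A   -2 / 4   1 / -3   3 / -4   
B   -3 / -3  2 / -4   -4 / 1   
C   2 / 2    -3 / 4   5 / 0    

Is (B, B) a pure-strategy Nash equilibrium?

No

Holding the Column player at B: the Row player gets 2 from B, versus 1 from A, -3 from C. No profitable deviation for the Row player.
Holding the Row player at B: the Column player gets -4 from B but could get 1 by switching to C. The Column player has a profitable deviation.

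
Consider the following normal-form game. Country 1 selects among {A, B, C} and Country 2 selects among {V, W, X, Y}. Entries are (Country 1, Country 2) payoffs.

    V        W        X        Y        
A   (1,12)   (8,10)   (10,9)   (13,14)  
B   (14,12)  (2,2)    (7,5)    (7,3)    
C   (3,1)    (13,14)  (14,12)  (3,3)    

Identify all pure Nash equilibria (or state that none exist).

(A, Y), (B, V), and (C, W)

Check mutual best responses: a cell is a NE iff neither player can gain by unilaterally deviating.
Country 1's best responses — vs V: B (payoff 14); vs W: C (payoff 13); vs X: C (payoff 14); vs Y: A (payoff 13).
Country 2's best responses — vs A: Y (payoff 14); vs B: V (payoff 12); vs C: W (payoff 14).
Mutual best responses occur at (A, Y), (B, V), and (C, W); at each, neither player gains by switching.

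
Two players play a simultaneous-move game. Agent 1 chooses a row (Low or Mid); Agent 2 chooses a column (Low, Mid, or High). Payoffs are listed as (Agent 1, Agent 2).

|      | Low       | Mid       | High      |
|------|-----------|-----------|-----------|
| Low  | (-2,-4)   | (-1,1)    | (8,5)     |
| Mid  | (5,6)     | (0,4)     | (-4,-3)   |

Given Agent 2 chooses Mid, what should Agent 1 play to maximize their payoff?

With Agent 2 fixed at Mid, Agent 1's payoffs are: Low → -1, Mid → 0.
The maximum is 0, achieved by Mid.

Mid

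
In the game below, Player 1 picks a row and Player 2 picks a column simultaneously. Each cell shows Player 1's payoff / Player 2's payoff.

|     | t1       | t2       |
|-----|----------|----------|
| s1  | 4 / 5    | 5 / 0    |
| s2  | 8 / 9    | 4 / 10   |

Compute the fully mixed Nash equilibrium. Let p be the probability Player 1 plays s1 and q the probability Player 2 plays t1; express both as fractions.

Each player's mixing probability is pinned down by making the *other* player indifferent.
Player 2 indifferent between t1 and t2: p·5 + (1−p)·9 = p·0 + (1−p)·10 ⟹ 9 + (-4)p = 10 + (-10)p ⟹ p = 1/6.
Player 1 indifferent between s1 and s2: q·4 + (1−q)·5 = q·8 + (1−q)·4 ⟹ 5 + (-1)q = 4 + 4q ⟹ q = 1/5.

p = 1/6, q = 1/5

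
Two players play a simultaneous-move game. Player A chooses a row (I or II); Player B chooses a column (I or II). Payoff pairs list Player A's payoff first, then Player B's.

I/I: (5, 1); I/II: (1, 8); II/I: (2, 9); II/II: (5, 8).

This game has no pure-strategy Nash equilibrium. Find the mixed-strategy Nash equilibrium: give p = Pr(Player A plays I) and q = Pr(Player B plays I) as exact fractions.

p = 1/8, q = 4/7

In a mixed NE each player is indifferent between their pure strategies, so the opponent's mix sets the indifference.
Player B indifferent between I and II: p·1 + (1−p)·9 = p·8 + (1−p)·8 ⟹ 9 + (-8)p = 8 + 0p ⟹ p = 1/8.
Player A indifferent between I and II: q·5 + (1−q)·1 = q·2 + (1−q)·5 ⟹ 1 + 4q = 5 + (-3)q ⟹ q = 4/7.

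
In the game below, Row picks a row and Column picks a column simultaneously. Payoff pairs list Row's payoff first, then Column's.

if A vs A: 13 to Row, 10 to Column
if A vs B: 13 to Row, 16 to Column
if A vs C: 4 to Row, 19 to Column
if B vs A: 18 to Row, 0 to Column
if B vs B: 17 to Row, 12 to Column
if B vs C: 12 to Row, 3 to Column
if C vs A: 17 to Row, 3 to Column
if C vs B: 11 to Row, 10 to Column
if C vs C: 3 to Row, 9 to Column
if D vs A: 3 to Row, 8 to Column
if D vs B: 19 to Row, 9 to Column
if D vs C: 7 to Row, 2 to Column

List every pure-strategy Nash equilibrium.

(D, B)

Find each player's best response to every opponent strategy; NE are the intersections.
Row's best responses — vs A: B (payoff 18); vs B: D (payoff 19); vs C: B (payoff 12).
Column's best responses — vs A: C (payoff 19); vs B: B (payoff 12); vs C: B (payoff 10); vs D: B (payoff 9).
The only mutual best response is (D, B); neither player gains by switching there.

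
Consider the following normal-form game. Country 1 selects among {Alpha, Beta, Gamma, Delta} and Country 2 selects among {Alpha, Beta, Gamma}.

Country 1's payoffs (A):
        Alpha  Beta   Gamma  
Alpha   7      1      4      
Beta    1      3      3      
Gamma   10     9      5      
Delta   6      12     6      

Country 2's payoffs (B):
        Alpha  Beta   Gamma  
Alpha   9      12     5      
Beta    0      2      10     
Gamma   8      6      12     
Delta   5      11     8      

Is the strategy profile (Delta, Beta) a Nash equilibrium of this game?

Holding Country 2 at Beta: Country 1 gets 12 from Delta, versus 1 from Alpha, 3 from Beta, 9 from Gamma. No profitable deviation for Country 1.
Holding Country 1 at Delta: Country 2 gets 11 from Beta, versus 5 from Alpha, 8 from Gamma. No profitable deviation for Country 2 either.

Yes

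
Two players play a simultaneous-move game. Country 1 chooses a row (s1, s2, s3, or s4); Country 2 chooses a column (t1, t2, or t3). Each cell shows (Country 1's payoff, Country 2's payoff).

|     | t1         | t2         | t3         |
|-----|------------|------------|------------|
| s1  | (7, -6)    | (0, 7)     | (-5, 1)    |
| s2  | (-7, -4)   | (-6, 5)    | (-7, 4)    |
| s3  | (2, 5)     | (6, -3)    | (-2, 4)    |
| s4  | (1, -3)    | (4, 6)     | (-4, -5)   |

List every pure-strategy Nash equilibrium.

No pure-strategy Nash equilibrium

Check mutual best responses: a cell is a NE iff neither player can gain by unilaterally deviating.
Country 1's best responses — vs t1: s1 (payoff 7); vs t2: s3 (payoff 6); vs t3: s3 (payoff -2).
Country 2's best responses — vs s1: t2 (payoff 7); vs s2: t2 (payoff 5); vs s3: t1 (payoff 5); vs s4: t2 (payoff 6).
No cell has both players best-responding. For instance, Country 1's best reply to t1 is s1, but against s1 Country 2 prefers t2 over t1.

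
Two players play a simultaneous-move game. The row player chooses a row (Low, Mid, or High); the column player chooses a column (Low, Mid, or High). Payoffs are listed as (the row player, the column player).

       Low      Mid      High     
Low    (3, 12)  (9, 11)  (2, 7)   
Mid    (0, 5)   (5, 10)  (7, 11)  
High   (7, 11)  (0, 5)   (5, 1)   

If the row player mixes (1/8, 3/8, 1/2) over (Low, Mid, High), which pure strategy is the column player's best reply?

Low

The column player's best reply maximizes expected payoff against the mix.
Low: (1/8)·12 + (3/8)·5 + (1/2)·11 = 71/8
Mid: (1/8)·11 + (3/8)·10 + (1/2)·5 = 61/8
High: (1/8)·7 + (3/8)·11 + (1/2)·1 = 11/2
Highest expected payoff is 71/8, from Low.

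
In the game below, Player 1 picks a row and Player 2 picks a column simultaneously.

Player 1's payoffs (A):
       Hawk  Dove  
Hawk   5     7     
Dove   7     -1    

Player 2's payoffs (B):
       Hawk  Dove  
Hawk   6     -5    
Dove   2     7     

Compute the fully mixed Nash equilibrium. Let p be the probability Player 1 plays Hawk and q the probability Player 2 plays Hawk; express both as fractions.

p = 5/16, q = 4/5

In a mixed NE each player is indifferent between their pure strategies, so the opponent's mix sets the indifference.
Player 2 indifferent between Hawk and Dove: p·6 + (1−p)·2 = p·(-5) + (1−p)·7 ⟹ 2 + 4p = 7 + (-12)p ⟹ p = 5/16.
Player 1 indifferent between Hawk and Dove: q·5 + (1−q)·7 = q·7 + (1−q)·(-1) ⟹ 7 + (-2)q = (-1) + 8q ⟹ q = 4/5.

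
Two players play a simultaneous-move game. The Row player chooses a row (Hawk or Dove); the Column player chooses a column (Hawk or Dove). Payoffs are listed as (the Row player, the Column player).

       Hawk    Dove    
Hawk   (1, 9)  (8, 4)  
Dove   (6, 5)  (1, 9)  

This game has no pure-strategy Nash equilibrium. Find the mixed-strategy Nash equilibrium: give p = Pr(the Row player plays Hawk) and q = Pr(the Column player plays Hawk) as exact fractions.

Each player's mixing probability is pinned down by making the *other* player indifferent.
The Column player indifferent between Hawk and Dove: p·9 + (1−p)·5 = p·4 + (1−p)·9 ⟹ 5 + 4p = 9 + (-5)p ⟹ p = 4/9.
The Row player indifferent between Hawk and Dove: q·1 + (1−q)·8 = q·6 + (1−q)·1 ⟹ 8 + (-7)q = 1 + 5q ⟹ q = 7/12.

p = 4/9, q = 7/12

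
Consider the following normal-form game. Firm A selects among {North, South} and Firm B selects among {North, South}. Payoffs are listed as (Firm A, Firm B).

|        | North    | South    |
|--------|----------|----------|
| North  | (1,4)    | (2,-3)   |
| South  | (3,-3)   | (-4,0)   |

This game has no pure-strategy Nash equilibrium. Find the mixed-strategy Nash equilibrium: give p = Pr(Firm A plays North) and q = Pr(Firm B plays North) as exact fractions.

In a mixed NE each player is indifferent between their pure strategies, so the opponent's mix sets the indifference.
Firm B indifferent between North and South: p·4 + (1−p)·(-3) = p·(-3) + (1−p)·0 ⟹ (-3) + 7p = 0 + (-3)p ⟹ p = 3/10.
Firm A indifferent between North and South: q·1 + (1−q)·2 = q·3 + (1−q)·(-4) ⟹ 2 + (-1)q = (-4) + 7q ⟹ q = 3/4.

p = 3/10, q = 3/4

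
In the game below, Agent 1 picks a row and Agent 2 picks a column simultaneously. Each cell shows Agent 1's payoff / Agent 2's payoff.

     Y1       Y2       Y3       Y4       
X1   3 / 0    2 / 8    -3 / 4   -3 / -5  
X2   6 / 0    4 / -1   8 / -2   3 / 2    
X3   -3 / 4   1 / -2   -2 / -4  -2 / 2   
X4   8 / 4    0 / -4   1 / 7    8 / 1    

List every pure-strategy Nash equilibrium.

A profile is a Nash equilibrium when each player is best-responding to the other.
Agent 1's best responses — vs Y1: X4 (payoff 8); vs Y2: X2 (payoff 4); vs Y3: X2 (payoff 8); vs Y4: X4 (payoff 8).
Agent 2's best responses — vs X1: Y2 (payoff 8); vs X2: Y4 (payoff 2); vs X3: Y1 (payoff 4); vs X4: Y3 (payoff 7).
No cell has both players best-responding. For instance, Agent 1's best reply to Y3 is X2, but against X2 Agent 2 prefers Y4 over Y3.

No pure-strategy Nash equilibrium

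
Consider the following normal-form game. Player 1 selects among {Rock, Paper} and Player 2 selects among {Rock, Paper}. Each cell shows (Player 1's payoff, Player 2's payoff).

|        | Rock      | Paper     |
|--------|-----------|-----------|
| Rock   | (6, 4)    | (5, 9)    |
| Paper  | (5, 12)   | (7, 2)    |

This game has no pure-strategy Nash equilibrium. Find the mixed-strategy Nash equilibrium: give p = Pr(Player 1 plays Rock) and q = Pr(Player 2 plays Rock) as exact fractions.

In a mixed NE each player is indifferent between their pure strategies, so the opponent's mix sets the indifference.
Player 2 indifferent between Rock and Paper: p·4 + (1−p)·12 = p·9 + (1−p)·2 ⟹ 12 + (-8)p = 2 + 7p ⟹ p = 2/3.
Player 1 indifferent between Rock and Paper: q·6 + (1−q)·5 = q·5 + (1−q)·7 ⟹ 5 + 1q = 7 + (-2)q ⟹ q = 2/3.

p = 2/3, q = 2/3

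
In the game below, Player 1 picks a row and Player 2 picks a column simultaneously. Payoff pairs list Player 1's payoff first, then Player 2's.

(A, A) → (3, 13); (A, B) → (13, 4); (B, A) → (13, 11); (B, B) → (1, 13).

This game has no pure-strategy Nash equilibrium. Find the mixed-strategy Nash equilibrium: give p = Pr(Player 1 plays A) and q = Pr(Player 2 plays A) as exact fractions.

p = 2/11, q = 6/11

Each player's mixing probability is pinned down by making the *other* player indifferent.
Player 2 indifferent between A and B: p·13 + (1−p)·11 = p·4 + (1−p)·13 ⟹ 11 + 2p = 13 + (-9)p ⟹ p = 2/11.
Player 1 indifferent between A and B: q·3 + (1−q)·13 = q·13 + (1−q)·1 ⟹ 13 + (-10)q = 1 + 12q ⟹ q = 6/11.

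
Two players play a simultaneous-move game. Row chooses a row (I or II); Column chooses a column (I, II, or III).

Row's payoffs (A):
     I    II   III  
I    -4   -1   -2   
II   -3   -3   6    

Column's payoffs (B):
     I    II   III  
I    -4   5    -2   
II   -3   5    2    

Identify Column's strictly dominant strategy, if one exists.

Check whether one of Column's strategies beats all alternatives regardless of what the opponent does.
II strictly dominates: vs I: 5 > each of {-4, -2}; vs II: 5 > each of {-3, 2}.

II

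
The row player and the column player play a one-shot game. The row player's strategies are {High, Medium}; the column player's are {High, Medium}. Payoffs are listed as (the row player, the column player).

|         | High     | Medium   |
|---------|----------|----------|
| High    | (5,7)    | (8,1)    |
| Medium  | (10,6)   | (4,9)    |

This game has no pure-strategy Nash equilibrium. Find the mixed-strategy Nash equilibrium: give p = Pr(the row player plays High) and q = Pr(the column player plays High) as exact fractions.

p = 1/3, q = 4/9

In a mixed NE each player is indifferent between their pure strategies, so the opponent's mix sets the indifference.
The column player indifferent between High and Medium: p·7 + (1−p)·6 = p·1 + (1−p)·9 ⟹ 6 + 1p = 9 + (-8)p ⟹ p = 1/3.
The row player indifferent between High and Medium: q·5 + (1−q)·8 = q·10 + (1−q)·4 ⟹ 8 + (-3)q = 4 + 6q ⟹ q = 4/9.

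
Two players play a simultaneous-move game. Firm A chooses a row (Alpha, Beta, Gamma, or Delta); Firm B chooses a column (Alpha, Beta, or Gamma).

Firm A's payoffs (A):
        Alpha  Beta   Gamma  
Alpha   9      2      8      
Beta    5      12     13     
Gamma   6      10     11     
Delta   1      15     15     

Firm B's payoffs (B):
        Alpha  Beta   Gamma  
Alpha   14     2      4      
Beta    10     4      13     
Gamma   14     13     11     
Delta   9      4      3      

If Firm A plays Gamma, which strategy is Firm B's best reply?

With Firm A fixed at Gamma, Firm B's payoffs are: Alpha → 14, Beta → 13, Gamma → 11.
The maximum is 14, achieved by Alpha.

Alpha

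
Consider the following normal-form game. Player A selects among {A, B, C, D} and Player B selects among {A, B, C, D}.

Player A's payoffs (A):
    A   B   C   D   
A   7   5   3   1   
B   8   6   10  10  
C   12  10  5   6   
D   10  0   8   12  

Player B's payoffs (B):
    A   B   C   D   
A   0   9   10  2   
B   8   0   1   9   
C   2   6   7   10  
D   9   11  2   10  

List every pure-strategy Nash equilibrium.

Check mutual best responses: a cell is a NE iff neither player can gain by unilaterally deviating.
Player A's best responses — vs A: C (payoff 12); vs B: C (payoff 10); vs C: B (payoff 10); vs D: D (payoff 12).
Player B's best responses — vs A: C (payoff 10); vs B: D (payoff 9); vs C: D (payoff 10); vs D: B (payoff 11).
No cell has both players best-responding. For instance, Player A's best reply to A is C, but against C Player B prefers D over A.

There is no pure-strategy Nash equilibrium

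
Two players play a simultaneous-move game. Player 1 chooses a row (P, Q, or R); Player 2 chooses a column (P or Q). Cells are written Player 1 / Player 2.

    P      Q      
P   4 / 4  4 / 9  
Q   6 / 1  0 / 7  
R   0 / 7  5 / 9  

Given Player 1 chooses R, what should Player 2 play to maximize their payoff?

With Player 1 fixed at R, Player 2's payoffs are: P → 7, Q → 9.
The maximum is 9, achieved by Q.

Q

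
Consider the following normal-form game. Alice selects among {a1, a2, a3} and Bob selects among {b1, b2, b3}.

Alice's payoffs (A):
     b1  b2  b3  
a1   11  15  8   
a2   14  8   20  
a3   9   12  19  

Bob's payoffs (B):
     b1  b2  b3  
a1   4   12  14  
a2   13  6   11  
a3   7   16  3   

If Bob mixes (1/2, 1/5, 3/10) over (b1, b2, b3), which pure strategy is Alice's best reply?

a2

Alice's best reply maximizes expected payoff against the mix.
a1: (1/2)·11 + (1/5)·15 + (3/10)·8 = 109/10
a2: (1/2)·14 + (1/5)·8 + (3/10)·20 = 73/5
a3: (1/2)·9 + (1/5)·12 + (3/10)·19 = 63/5
Highest expected payoff is 73/5, from a2.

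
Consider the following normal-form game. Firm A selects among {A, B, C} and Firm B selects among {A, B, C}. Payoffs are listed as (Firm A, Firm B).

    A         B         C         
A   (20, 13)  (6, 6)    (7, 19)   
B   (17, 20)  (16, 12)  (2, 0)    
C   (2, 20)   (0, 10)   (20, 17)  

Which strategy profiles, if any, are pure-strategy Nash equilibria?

No pure-strategy Nash equilibrium

Check mutual best responses: a cell is a NE iff neither player can gain by unilaterally deviating.
Firm A's best responses — vs A: A (payoff 20); vs B: B (payoff 16); vs C: C (payoff 20).
Firm B's best responses — vs A: C (payoff 19); vs B: A (payoff 20); vs C: A (payoff 20).
No cell has both players best-responding. For instance, Firm A's best reply to B is B, but against B Firm B prefers A over B.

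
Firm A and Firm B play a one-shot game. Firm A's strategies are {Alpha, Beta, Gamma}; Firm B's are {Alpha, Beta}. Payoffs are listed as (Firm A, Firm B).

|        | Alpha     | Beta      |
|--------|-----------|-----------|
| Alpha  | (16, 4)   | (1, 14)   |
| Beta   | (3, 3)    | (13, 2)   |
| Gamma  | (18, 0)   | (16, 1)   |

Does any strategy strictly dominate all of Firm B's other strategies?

A strategy is strictly dominant if it gives Firm B a strictly higher payoff than every other strategy, against every choice by the opponent.
Alpha is not dominant: against Alpha, Beta gives 14 > 4.
Beta is not dominant: against Beta, Alpha gives 3 > 2.
No single strategy is best against every opponent action.

None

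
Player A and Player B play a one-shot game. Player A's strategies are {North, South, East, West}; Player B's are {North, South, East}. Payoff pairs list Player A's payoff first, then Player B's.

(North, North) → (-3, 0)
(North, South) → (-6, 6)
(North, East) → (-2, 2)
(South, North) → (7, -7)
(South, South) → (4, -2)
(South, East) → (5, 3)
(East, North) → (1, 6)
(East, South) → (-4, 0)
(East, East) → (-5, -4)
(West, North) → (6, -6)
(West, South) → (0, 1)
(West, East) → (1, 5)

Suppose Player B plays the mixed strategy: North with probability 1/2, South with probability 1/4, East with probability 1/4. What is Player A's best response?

South

Compute Player A's expected payoff from each pure strategy against the given mix.
North: (1/2)·(-3) + (1/4)·(-6) + (1/4)·(-2) = -7/2
South: (1/2)·7 + (1/4)·4 + (1/4)·5 = 23/4
East: (1/2)·1 + (1/4)·(-4) + (1/4)·(-5) = -7/4
West: (1/2)·6 + (1/4)·0 + (1/4)·1 = 13/4
Highest expected payoff is 23/4, from South.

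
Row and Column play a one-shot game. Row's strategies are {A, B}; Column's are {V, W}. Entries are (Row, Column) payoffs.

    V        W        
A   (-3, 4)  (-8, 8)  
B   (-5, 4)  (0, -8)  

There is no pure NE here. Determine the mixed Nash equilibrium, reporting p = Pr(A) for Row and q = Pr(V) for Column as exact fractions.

Each player's mixing probability is pinned down by making the *other* player indifferent.
Column indifferent between V and W: p·4 + (1−p)·4 = p·8 + (1−p)·(-8) ⟹ 4 + 0p = (-8) + 16p ⟹ p = 3/4.
Row indifferent between A and B: q·(-3) + (1−q)·(-8) = q·(-5) + (1−q)·0 ⟹ (-8) + 5q = 0 + (-5)q ⟹ q = 4/5.

p = 3/4, q = 4/5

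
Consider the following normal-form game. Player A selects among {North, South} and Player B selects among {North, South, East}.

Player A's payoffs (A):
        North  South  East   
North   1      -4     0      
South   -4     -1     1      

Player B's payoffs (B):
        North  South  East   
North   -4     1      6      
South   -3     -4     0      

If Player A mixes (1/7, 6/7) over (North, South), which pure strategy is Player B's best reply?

Player B's best reply maximizes expected payoff against the mix.
North: (1/7)·(-4) + (6/7)·(-3) = -22/7
South: (1/7)·1 + (6/7)·(-4) = -23/7
East: (1/7)·6 + (6/7)·0 = 6/7
Highest expected payoff is 6/7, from East.

East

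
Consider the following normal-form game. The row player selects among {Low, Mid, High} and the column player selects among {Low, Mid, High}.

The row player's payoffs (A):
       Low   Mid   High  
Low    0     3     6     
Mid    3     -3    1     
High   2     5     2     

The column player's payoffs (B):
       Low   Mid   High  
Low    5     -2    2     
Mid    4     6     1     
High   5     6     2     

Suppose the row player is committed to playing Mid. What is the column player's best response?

With the row player fixed at Mid, the column player's payoffs are: Low → 4, Mid → 6, High → 1.
The maximum is 6, achieved by Mid.

Mid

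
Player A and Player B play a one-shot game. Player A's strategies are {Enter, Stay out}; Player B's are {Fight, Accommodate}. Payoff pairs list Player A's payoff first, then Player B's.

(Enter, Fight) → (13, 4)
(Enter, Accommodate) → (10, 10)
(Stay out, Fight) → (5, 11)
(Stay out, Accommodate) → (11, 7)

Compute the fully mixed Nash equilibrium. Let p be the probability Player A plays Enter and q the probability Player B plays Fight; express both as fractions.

p = 2/5, q = 1/9

Each player's mixing probability is pinned down by making the *other* player indifferent.
Player B indifferent between Fight and Accommodate: p·4 + (1−p)·11 = p·10 + (1−p)·7 ⟹ 11 + (-7)p = 7 + 3p ⟹ p = 2/5.
Player A indifferent between Enter and Stay out: q·13 + (1−q)·10 = q·5 + (1−q)·11 ⟹ 10 + 3q = 11 + (-6)q ⟹ q = 1/9.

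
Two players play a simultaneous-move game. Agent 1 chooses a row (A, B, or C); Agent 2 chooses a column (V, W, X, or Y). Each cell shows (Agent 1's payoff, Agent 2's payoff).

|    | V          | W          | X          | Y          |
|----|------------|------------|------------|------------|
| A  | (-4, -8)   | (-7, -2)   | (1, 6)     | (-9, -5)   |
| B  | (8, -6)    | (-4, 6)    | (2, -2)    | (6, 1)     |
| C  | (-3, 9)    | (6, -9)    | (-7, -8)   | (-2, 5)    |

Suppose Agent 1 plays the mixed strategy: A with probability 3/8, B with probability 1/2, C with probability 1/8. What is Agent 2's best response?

Agent 2's best reply maximizes expected payoff against the mix.
V: (3/8)·(-8) + (1/2)·(-6) + (1/8)·9 = -39/8
W: (3/8)·(-2) + (1/2)·6 + (1/8)·(-9) = 9/8
X: (3/8)·6 + (1/2)·(-2) + (1/8)·(-8) = 1/4
Y: (3/8)·(-5) + (1/2)·1 + (1/8)·5 = -3/4
Highest expected payoff is 9/8, from W.

W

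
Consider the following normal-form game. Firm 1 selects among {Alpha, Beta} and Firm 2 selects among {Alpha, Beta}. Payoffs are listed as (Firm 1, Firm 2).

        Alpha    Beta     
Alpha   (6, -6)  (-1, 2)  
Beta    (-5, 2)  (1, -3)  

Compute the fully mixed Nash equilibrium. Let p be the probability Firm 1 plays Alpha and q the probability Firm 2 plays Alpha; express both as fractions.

p = 5/13, q = 2/13

Each player's mixing probability is pinned down by making the *other* player indifferent.
Firm 2 indifferent between Alpha and Beta: p·(-6) + (1−p)·2 = p·2 + (1−p)·(-3) ⟹ 2 + (-8)p = (-3) + 5p ⟹ p = 5/13.
Firm 1 indifferent between Alpha and Beta: q·6 + (1−q)·(-1) = q·(-5) + (1−q)·1 ⟹ (-1) + 7q = 1 + (-6)q ⟹ q = 2/13.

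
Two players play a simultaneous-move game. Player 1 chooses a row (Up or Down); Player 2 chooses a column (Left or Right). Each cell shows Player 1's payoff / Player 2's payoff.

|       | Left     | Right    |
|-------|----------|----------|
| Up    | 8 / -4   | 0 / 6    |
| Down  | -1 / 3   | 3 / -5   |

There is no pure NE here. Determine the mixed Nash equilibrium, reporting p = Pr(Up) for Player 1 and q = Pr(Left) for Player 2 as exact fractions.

In a mixed NE each player is indifferent between their pure strategies, so the opponent's mix sets the indifference.
Player 2 indifferent between Left and Right: p·(-4) + (1−p)·3 = p·6 + (1−p)·(-5) ⟹ 3 + (-7)p = (-5) + 11p ⟹ p = 4/9.
Player 1 indifferent between Up and Down: q·8 + (1−q)·0 = q·(-1) + (1−q)·3 ⟹ 0 + 8q = 3 + (-4)q ⟹ q = 1/4.

p = 4/9, q = 1/4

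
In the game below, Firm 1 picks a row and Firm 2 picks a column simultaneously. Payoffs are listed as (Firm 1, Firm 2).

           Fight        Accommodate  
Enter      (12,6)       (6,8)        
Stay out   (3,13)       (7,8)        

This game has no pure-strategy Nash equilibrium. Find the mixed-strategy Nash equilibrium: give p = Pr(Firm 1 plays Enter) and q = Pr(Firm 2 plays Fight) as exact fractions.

Each player's mixing probability is pinned down by making the *other* player indifferent.
Firm 2 indifferent between Fight and Accommodate: p·6 + (1−p)·13 = p·8 + (1−p)·8 ⟹ 13 + (-7)p = 8 + 0p ⟹ p = 5/7.
Firm 1 indifferent between Enter and Stay out: q·12 + (1−q)·6 = q·3 + (1−q)·7 ⟹ 6 + 6q = 7 + (-4)q ⟹ q = 1/10.

p = 5/7, q = 1/10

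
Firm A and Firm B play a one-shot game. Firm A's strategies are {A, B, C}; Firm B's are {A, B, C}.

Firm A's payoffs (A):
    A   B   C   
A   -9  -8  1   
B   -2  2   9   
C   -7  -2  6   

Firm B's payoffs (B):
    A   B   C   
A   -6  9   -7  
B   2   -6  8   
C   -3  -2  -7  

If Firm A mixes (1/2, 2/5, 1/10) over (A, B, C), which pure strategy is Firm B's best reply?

B

Firm B's best reply maximizes expected payoff against the mix.
A: (1/2)·(-6) + (2/5)·2 + (1/10)·(-3) = -5/2
B: (1/2)·9 + (2/5)·(-6) + (1/10)·(-2) = 19/10
C: (1/2)·(-7) + (2/5)·8 + (1/10)·(-7) = -1
Highest expected payoff is 19/10, from B.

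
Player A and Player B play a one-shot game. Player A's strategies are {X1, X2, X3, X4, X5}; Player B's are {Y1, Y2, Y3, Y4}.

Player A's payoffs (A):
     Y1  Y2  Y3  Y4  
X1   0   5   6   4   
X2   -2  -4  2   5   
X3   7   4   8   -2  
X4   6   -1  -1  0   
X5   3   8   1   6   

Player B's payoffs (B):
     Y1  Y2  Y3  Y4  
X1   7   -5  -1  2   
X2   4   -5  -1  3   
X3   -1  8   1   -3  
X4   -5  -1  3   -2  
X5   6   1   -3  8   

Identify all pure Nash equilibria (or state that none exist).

(X5, Y4)

Check mutual best responses: a cell is a NE iff neither player can gain by unilaterally deviating.
Player A's best responses — vs Y1: X3 (payoff 7); vs Y2: X5 (payoff 8); vs Y3: X3 (payoff 8); vs Y4: X5 (payoff 6).
Player B's best responses — vs X1: Y1 (payoff 7); vs X2: Y1 (payoff 4); vs X3: Y2 (payoff 8); vs X4: Y3 (payoff 3); vs X5: Y4 (payoff 8).
The only mutual best response is (X5, Y4); neither player gains by switching there.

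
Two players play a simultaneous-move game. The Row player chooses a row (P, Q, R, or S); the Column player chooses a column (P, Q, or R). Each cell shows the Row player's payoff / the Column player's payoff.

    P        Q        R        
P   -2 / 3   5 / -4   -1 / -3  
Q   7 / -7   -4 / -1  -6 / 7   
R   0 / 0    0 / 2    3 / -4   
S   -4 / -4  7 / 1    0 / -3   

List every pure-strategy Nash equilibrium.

(S, Q)

Check mutual best responses: a cell is a NE iff neither player can gain by unilaterally deviating.
The Row player's best responses — vs P: Q (payoff 7); vs Q: S (payoff 7); vs R: R (payoff 3).
The Column player's best responses — vs P: P (payoff 3); vs Q: R (payoff 7); vs R: Q (payoff 2); vs S: Q (payoff 1).
The only mutual best response is (S, Q); neither player gains by switching there.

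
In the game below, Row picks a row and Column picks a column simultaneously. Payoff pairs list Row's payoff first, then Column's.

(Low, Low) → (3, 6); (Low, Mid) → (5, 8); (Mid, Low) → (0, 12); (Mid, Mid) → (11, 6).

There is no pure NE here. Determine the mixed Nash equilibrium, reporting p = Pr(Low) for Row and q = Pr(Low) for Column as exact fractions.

In a mixed NE each player is indifferent between their pure strategies, so the opponent's mix sets the indifference.
Column indifferent between Low and Mid: p·6 + (1−p)·12 = p·8 + (1−p)·6 ⟹ 12 + (-6)p = 6 + 2p ⟹ p = 3/4.
Row indifferent between Low and Mid: q·3 + (1−q)·5 = q·0 + (1−q)·11 ⟹ 5 + (-2)q = 11 + (-11)q ⟹ q = 2/3.

p = 3/4, q = 2/3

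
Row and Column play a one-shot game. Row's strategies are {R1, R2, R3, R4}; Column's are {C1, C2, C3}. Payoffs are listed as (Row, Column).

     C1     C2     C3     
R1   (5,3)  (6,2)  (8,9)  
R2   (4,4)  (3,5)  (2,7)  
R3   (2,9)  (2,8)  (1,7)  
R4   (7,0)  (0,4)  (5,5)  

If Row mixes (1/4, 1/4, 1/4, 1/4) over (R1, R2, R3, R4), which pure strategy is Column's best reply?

Column's best reply maximizes expected payoff against the mix.
C1: (1/4)·3 + (1/4)·4 + (1/4)·9 + (1/4)·0 = 4
C2: (1/4)·2 + (1/4)·5 + (1/4)·8 + (1/4)·4 = 19/4
C3: (1/4)·9 + (1/4)·7 + (1/4)·7 + (1/4)·5 = 7
Highest expected payoff is 7, from C3.

C3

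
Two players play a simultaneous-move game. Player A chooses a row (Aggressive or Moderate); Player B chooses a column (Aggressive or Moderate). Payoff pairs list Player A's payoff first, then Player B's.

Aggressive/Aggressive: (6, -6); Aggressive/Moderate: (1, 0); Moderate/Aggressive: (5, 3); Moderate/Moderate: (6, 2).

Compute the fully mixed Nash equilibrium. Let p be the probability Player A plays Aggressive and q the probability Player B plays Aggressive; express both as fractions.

p = 1/7, q = 5/6

In a mixed NE each player is indifferent between their pure strategies, so the opponent's mix sets the indifference.
Player B indifferent between Aggressive and Moderate: p·(-6) + (1−p)·3 = p·0 + (1−p)·2 ⟹ 3 + (-9)p = 2 + (-2)p ⟹ p = 1/7.
Player A indifferent between Aggressive and Moderate: q·6 + (1−q)·1 = q·5 + (1−q)·6 ⟹ 1 + 5q = 6 + (-1)q ⟹ q = 5/6.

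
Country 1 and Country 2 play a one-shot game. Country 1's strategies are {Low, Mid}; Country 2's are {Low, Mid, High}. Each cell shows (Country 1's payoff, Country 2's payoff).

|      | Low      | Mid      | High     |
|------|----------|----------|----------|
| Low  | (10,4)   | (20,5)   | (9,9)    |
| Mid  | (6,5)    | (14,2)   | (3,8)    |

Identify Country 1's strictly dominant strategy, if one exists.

Low

Check whether one of Country 1's strategies beats all alternatives regardless of what the opponent does.
Low strictly dominates: vs Low: 10 > 6; vs Mid: 20 > 14; vs High: 9 > 3.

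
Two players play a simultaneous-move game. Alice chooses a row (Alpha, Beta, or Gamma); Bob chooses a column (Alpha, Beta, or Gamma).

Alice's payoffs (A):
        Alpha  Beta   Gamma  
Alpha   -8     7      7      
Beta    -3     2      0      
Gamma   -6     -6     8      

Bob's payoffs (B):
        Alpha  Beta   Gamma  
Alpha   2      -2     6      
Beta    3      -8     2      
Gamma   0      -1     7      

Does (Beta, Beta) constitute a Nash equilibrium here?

Holding Bob at Beta: Alice gets 2 from Beta but could get 7 by switching to Alpha. Alice has a profitable deviation.

No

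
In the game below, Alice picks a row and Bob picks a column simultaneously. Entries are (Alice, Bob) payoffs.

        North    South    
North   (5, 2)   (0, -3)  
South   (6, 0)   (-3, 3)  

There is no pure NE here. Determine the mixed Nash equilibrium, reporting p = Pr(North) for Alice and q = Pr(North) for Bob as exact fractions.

In a mixed NE each player is indifferent between their pure strategies, so the opponent's mix sets the indifference.
Bob indifferent between North and South: p·2 + (1−p)·0 = p·(-3) + (1−p)·3 ⟹ 0 + 2p = 3 + (-6)p ⟹ p = 3/8.
Alice indifferent between North and South: q·5 + (1−q)·0 = q·6 + (1−q)·(-3) ⟹ 0 + 5q = (-3) + 9q ⟹ q = 3/4.

p = 3/8, q = 3/4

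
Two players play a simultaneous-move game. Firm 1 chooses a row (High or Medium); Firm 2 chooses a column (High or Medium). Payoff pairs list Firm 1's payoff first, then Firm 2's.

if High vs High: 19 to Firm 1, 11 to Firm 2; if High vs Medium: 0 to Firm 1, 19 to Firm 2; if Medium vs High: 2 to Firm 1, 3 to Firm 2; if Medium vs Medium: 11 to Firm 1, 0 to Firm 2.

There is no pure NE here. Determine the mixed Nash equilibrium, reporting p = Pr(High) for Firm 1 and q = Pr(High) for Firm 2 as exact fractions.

In a mixed NE each player is indifferent between their pure strategies, so the opponent's mix sets the indifference.
Firm 2 indifferent between High and Medium: p·11 + (1−p)·3 = p·19 + (1−p)·0 ⟹ 3 + 8p = 0 + 19p ⟹ p = 3/11.
Firm 1 indifferent between High and Medium: q·19 + (1−q)·0 = q·2 + (1−q)·11 ⟹ 0 + 19q = 11 + (-9)q ⟹ q = 11/28.

p = 3/11, q = 11/28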